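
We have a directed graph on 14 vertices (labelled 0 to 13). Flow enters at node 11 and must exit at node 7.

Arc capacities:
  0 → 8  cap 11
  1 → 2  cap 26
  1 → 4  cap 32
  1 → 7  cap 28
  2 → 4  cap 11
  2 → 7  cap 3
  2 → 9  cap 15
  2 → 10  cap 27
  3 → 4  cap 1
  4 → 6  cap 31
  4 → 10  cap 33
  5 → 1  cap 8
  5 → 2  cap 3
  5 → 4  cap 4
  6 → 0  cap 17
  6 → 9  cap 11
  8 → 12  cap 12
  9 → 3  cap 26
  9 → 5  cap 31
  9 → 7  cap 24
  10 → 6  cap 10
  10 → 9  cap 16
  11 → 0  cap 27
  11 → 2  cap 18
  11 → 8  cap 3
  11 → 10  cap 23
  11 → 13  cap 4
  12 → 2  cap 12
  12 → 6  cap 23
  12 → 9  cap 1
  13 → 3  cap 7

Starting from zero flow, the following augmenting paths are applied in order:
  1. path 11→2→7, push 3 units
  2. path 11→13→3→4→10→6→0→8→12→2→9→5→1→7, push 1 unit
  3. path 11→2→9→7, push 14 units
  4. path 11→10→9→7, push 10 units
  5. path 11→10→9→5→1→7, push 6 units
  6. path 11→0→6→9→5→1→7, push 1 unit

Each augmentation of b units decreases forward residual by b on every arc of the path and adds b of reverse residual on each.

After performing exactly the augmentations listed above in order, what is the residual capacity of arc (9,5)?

Residual capacity of (9,5): 23

after path 1 (11→2→7, push 3): res(9,5)=31
after path 2 (11→13→3→4→10→6→0→8→12→2→9→5→1→7, push 1): res(9,5)=30
after path 3 (11→2→9→7, push 14): res(9,5)=30
after path 4 (11→10→9→7, push 10): res(9,5)=30
after path 5 (11→10→9→5→1→7, push 6): res(9,5)=24
after path 6 (11→0→6→9→5→1→7, push 1): res(9,5)=23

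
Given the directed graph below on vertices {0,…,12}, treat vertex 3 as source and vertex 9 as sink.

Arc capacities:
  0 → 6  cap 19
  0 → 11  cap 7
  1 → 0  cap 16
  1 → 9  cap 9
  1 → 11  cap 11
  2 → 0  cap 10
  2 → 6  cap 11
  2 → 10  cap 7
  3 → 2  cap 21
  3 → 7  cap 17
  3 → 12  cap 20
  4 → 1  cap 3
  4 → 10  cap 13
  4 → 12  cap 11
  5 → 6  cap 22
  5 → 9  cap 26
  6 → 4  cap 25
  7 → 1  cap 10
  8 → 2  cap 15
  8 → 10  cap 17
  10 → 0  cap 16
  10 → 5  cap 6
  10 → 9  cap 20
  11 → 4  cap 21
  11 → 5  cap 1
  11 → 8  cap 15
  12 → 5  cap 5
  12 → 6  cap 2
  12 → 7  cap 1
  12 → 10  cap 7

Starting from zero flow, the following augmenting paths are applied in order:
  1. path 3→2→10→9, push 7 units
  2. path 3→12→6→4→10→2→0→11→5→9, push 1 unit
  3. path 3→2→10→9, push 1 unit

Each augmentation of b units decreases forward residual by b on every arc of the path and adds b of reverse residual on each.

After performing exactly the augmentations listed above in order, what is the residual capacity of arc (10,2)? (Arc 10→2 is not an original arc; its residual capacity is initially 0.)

Residual capacity of (10,2): 7

after path 1 (3→2→10→9, push 7): res(10,2)=7
after path 2 (3→12→6→4→10→2→0→11→5→9, push 1): res(10,2)=6
after path 3 (3→2→10→9, push 1): res(10,2)=7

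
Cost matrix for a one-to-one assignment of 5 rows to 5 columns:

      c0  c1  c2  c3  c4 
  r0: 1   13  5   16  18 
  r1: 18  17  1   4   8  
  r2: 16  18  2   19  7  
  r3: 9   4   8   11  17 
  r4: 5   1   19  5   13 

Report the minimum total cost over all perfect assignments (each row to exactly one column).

optimal assignment: row0→col0 (cost 1), row1→col2 (cost 1), row2→col4 (cost 7), row3→col1 (cost 4), row4→col3 (cost 5)
total = 1 + 1 + 7 + 4 + 5 = 18

Minimum assignment cost: 18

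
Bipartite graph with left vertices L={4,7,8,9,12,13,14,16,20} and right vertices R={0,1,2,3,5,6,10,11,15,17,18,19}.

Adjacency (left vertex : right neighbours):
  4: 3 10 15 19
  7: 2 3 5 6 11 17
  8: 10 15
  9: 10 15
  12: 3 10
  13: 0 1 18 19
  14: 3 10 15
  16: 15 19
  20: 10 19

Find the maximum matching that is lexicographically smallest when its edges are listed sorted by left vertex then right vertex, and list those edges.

|M| = 6 (so the lex-smallest maximum matching has 6 edges)
process left vertices in ascending order; for each, take the smallest-labelled available neighbour that still permits 6 edges overall, or leave it unmatched if none does
lex-smallest matching: {4-3, 7-2, 8-10, 9-15, 13-0, 16-19}

Lex-smallest maximum matching: {(4,3), (7,2), (8,10), (9,15), (13,0), (16,19)}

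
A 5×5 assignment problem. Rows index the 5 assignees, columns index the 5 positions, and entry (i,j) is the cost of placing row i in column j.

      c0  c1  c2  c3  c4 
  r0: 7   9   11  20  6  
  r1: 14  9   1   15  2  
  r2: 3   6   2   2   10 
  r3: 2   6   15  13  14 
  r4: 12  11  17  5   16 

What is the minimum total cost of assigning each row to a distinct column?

one of 2 optimal assignments: row0→col1 (cost 9), row1→col4 (cost 2), row2→col2 (cost 2), row3→col0 (cost 2), row4→col3 (cost 5)
total = 9 + 2 + 2 + 2 + 5 = 20

Minimum assignment cost: 20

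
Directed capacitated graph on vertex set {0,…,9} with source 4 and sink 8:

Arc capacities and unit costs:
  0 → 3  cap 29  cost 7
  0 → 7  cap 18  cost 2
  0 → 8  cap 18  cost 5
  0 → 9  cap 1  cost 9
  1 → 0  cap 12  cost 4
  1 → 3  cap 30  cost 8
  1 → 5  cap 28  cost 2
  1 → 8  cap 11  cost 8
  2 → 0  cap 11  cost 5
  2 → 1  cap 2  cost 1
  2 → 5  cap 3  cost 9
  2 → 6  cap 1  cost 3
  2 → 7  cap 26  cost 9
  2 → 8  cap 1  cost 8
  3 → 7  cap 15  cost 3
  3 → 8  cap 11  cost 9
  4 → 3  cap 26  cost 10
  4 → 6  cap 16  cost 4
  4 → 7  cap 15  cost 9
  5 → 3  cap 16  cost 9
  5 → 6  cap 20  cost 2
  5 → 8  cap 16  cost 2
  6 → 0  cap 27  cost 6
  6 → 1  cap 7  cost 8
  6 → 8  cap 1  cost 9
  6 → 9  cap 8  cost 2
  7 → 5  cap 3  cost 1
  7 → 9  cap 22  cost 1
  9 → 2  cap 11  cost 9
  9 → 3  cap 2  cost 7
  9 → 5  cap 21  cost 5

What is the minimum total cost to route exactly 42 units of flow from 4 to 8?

Minimum cost for 42 units: 685

shortest-cost path #1: 4→7→5→8 push 3 @ unit cost 12 (adds 36)
shortest-cost path #2: 4→6→8 push 1 @ unit cost 13 (adds 13)
shortest-cost path #3: 4→6→9→5→8 push 8 @ unit cost 13 (adds 104)
shortest-cost path #4: 4→6→0→8 push 7 @ unit cost 15 (adds 105)
shortest-cost path #5: 4→7→9→5→8 push 5 @ unit cost 17 (adds 85)
shortest-cost path #6: 4→3→8 push 11 @ unit cost 19 (adds 209)
shortest-cost path #7: 4→7→9→6→0→8 push 7 @ unit cost 19 (adds 133)
total cost = 685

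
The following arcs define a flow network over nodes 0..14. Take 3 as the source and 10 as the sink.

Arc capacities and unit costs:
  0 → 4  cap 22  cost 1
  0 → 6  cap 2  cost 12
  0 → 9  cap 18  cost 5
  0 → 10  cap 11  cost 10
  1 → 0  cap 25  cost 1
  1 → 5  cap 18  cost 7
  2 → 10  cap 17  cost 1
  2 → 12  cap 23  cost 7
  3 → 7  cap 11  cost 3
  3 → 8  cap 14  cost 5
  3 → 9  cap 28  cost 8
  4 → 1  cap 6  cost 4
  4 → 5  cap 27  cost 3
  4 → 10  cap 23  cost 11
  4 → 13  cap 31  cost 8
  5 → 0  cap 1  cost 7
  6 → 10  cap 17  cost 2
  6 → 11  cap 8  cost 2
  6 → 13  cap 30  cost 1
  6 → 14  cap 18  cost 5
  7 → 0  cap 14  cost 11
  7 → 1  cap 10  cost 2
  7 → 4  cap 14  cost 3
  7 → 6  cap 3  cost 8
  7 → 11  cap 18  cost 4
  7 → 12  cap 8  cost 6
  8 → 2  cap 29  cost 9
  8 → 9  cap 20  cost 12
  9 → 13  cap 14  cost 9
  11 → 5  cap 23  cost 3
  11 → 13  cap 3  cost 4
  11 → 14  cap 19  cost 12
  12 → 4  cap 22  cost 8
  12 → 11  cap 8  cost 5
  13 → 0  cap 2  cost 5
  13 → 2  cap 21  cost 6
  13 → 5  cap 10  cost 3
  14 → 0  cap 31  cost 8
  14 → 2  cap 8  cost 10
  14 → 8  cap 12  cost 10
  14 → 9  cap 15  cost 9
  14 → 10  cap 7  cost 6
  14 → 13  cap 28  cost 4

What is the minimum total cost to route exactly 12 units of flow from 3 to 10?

Minimum cost for 12 units: 174

shortest-cost path #1: 3→7→6→10 push 3 @ unit cost 13 (adds 39)
shortest-cost path #2: 3→8→2→10 push 9 @ unit cost 15 (adds 135)
total cost = 174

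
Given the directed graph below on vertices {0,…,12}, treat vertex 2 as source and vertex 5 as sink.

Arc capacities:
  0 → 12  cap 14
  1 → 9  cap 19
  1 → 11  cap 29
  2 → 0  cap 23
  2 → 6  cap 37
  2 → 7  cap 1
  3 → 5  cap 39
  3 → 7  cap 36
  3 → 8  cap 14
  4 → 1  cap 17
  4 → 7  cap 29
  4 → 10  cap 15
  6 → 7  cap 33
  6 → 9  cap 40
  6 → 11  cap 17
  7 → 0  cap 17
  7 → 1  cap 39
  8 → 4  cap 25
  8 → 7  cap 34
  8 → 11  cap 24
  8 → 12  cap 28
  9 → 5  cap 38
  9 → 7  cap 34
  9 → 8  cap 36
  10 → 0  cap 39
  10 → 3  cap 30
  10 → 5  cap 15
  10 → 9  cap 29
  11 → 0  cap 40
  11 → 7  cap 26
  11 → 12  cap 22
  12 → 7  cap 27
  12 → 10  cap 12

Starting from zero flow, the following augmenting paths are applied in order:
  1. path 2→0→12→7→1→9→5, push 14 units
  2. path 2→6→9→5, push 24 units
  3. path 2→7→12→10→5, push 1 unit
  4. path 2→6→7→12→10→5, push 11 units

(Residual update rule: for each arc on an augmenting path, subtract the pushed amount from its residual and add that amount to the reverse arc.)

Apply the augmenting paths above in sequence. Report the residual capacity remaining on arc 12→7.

Residual capacity of (12,7): 25

after path 1 (2→0→12→7→1→9→5, push 14): res(12,7)=13
after path 2 (2→6→9→5, push 24): res(12,7)=13
after path 3 (2→7→12→10→5, push 1): res(12,7)=14
after path 4 (2→6→7→12→10→5, push 11): res(12,7)=25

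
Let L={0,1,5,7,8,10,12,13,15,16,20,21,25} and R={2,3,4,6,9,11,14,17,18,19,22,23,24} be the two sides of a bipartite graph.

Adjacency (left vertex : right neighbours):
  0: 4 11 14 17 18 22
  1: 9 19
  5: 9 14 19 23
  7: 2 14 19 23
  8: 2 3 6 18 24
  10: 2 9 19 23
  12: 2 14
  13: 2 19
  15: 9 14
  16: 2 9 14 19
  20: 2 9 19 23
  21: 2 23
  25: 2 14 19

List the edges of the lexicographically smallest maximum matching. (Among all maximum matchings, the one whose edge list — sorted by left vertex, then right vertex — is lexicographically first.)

Lex-smallest maximum matching: {(0,4), (1,9), (5,14), (7,2), (8,3), (10,19), (20,23)}

|M| = 7 (so the lex-smallest maximum matching has 7 edges)
process left vertices in ascending order; for each, take the smallest-labelled available neighbour that still permits 7 edges overall, or leave it unmatched if none does
lex-smallest matching: {0-4, 1-9, 5-14, 7-2, 8-3, 10-19, 20-23}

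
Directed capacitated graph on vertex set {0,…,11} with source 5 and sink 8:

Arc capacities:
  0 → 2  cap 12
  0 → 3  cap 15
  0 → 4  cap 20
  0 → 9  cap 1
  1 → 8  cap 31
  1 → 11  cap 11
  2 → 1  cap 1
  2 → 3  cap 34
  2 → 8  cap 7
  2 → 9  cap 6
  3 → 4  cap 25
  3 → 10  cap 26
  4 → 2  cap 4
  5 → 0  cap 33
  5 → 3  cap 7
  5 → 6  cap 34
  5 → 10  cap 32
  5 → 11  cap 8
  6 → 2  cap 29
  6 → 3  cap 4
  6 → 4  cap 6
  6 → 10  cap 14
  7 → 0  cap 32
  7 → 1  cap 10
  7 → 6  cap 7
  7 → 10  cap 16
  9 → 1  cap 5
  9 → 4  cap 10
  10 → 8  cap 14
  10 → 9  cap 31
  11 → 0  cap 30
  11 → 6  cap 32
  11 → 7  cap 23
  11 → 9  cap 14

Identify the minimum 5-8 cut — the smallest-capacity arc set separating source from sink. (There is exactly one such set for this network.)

Min-cut arcs: {(2,1), (2,8), (5,11), (9,1), (10,8)} (total capacity 35)

augment #1: 5→10→8 push 14
augment #2: 5→0→2→8 push 7
augment #3: 5→0→2→1→8 push 1
augment #4: 5→0→9→1→8 push 1
augment #5: 5→10→9→1→8 push 4
augment #6: 5→11→7→1→8 push 8
max flow = 35; residual-reachable set from 5 gives S-side
cut edges (S→T): {(2,1), (2,8), (5,11), (9,1), (10,8)} total cap 35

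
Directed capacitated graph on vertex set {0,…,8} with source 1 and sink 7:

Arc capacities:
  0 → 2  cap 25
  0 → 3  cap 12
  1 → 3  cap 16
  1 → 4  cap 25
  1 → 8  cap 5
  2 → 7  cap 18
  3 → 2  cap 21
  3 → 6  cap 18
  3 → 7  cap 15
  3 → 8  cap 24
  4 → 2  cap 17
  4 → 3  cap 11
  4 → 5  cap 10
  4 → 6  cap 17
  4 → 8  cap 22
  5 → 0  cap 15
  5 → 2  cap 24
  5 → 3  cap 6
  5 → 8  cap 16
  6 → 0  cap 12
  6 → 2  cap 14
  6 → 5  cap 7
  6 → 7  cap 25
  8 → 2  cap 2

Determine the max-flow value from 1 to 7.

augment #1: 1→3→7 bottleneck 15, total now 15
augment #2: 1→3→2→7 bottleneck 1, total now 16
augment #3: 1→4→2→7 bottleneck 17, total now 33
augment #4: 1→4→6→7 bottleneck 8, total now 41
augment #5: 1→8→2→3→6→7 bottleneck 1, total now 42
augment #6: 1→8→2→4→6→7 bottleneck 1, total now 43

Maximum flow value: 43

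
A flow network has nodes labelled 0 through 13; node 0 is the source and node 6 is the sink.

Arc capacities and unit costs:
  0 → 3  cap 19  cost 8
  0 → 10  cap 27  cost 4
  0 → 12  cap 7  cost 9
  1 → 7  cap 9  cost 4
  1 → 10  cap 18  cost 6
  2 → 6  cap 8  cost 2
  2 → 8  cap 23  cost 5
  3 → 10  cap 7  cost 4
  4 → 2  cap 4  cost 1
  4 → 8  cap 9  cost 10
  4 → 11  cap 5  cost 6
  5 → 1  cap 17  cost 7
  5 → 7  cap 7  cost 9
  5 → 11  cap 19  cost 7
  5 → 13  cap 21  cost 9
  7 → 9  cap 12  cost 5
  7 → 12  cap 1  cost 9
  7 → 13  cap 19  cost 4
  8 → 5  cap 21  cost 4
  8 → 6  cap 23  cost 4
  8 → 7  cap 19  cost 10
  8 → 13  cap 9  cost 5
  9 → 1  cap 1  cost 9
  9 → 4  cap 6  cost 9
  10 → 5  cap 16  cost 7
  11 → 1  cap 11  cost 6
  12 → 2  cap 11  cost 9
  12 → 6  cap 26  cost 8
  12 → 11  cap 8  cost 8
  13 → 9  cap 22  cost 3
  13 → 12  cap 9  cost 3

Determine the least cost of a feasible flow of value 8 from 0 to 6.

Minimum cost for 8 units: 150

shortest-cost path #1: 0→12→6 push 7 @ unit cost 17 (adds 119)
shortest-cost path #2: 0→10→5→13→12→6 push 1 @ unit cost 31 (adds 31)
total cost = 150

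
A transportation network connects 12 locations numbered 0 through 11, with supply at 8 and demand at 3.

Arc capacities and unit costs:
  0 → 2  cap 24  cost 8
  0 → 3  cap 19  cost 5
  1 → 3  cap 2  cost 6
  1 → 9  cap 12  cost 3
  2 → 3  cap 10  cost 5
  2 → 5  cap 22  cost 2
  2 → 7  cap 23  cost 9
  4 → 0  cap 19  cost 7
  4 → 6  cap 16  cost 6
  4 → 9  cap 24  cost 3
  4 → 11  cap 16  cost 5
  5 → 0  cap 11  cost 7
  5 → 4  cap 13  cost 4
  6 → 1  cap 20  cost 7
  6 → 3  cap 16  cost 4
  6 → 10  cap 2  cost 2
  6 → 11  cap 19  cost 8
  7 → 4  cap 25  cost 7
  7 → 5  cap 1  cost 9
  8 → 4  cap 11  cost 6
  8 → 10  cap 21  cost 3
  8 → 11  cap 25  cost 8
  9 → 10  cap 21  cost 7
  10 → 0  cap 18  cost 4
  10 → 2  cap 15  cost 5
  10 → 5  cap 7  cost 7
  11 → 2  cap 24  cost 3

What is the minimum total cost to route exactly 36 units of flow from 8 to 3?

Minimum cost for 36 units: 495

shortest-cost path #1: 8→10→0→3 push 18 @ unit cost 12 (adds 216)
shortest-cost path #2: 8→10→2→3 push 3 @ unit cost 13 (adds 39)
shortest-cost path #3: 8→11→2→3 push 7 @ unit cost 16 (adds 112)
shortest-cost path #4: 8→4→6→3 push 8 @ unit cost 16 (adds 128)
total cost = 495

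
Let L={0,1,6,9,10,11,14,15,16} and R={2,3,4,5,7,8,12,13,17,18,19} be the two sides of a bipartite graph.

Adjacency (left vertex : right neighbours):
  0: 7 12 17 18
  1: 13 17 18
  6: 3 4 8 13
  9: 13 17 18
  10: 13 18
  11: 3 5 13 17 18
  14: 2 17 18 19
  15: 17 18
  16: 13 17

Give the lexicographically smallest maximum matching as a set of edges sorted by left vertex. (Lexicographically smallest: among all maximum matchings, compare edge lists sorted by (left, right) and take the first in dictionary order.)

|M| = 7 (so the lex-smallest maximum matching has 7 edges)
process left vertices in ascending order; for each, take the smallest-labelled available neighbour that still permits 7 edges overall, or leave it unmatched if none does
lex-smallest matching: {0-7, 1-13, 6-3, 9-17, 10-18, 11-5, 14-2}

Lex-smallest maximum matching: {(0,7), (1,13), (6,3), (9,17), (10,18), (11,5), (14,2)}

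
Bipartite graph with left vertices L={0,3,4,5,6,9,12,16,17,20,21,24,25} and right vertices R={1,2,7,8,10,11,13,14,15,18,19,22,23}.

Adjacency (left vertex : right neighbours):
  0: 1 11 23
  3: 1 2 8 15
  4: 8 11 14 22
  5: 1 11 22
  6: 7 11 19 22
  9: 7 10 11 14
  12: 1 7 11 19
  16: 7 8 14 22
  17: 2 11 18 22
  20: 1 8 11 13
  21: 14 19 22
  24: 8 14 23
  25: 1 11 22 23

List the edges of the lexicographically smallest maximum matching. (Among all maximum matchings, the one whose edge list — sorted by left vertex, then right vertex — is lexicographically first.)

|M| = 12 (so the lex-smallest maximum matching has 12 edges)
process left vertices in ascending order; for each, take the smallest-labelled available neighbour that still permits 12 edges overall, or leave it unmatched if none does
lex-smallest matching: {0-1, 3-2, 4-8, 5-11, 6-7, 9-10, 12-19, 16-14, 17-18, 20-13, 21-22, 24-23}

Lex-smallest maximum matching: {(0,1), (3,2), (4,8), (5,11), (6,7), (9,10), (12,19), (16,14), (17,18), (20,13), (21,22), (24,23)}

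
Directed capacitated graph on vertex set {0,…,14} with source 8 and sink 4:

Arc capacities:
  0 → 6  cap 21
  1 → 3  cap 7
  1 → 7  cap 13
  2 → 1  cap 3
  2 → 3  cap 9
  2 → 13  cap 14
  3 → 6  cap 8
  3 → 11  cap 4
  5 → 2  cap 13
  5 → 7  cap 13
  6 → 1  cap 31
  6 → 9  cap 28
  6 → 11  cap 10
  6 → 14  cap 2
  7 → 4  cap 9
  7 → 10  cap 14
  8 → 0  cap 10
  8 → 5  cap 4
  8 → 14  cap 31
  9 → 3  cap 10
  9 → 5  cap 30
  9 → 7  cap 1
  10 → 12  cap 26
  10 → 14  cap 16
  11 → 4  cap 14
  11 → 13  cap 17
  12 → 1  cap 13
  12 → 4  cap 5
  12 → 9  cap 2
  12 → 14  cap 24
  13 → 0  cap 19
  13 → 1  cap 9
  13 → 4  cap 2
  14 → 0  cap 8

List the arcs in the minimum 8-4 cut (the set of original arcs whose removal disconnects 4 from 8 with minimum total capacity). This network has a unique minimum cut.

augment #1: 8→5→7→4 push 4
augment #2: 8→0→6→11→4 push 10
augment #3: 8→14→0→6→1→7→4 push 5
augment #4: 8→14→0→6→1→3→11→4 push 3
max flow = 22; residual-reachable set from 8 gives S-side
cut edges (S→T): {(8,0), (8,5), (14,0)} total cap 22

Min-cut arcs: {(8,0), (8,5), (14,0)} (total capacity 22)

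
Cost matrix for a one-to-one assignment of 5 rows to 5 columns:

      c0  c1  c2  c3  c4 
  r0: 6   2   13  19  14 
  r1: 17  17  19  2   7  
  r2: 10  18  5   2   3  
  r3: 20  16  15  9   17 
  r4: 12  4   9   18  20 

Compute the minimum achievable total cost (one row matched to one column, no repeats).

optimal assignment: row0→col0 (cost 6), row1→col3 (cost 2), row2→col4 (cost 3), row3→col2 (cost 15), row4→col1 (cost 4)
total = 6 + 2 + 3 + 15 + 4 = 30

Minimum assignment cost: 30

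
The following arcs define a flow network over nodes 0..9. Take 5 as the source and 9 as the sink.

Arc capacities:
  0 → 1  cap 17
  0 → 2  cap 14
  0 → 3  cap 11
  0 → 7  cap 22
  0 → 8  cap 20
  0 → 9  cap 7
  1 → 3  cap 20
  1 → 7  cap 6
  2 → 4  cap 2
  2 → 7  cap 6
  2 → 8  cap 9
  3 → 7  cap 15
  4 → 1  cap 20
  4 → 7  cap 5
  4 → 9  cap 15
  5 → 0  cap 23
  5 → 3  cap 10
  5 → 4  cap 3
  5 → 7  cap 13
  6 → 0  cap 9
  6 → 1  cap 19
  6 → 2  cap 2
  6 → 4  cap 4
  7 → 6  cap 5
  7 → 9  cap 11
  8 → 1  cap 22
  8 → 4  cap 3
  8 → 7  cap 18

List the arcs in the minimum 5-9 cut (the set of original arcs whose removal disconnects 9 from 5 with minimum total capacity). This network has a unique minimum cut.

augment #1: 5→0→9 push 7
augment #2: 5→4→9 push 3
augment #3: 5→7→9 push 11
augment #4: 5→0→2→4→9 push 2
augment #5: 5→0→8→4→9 push 3
augment #6: 5→7→6→4→9 push 2
augment #7: 5→0→7→6→4→9 push 2
max flow = 30; residual-reachable set from 5 gives S-side
cut edges (S→T): {(0,9), (2,4), (5,4), (6,4), (7,9), (8,4)} total cap 30

Min-cut arcs: {(0,9), (2,4), (5,4), (6,4), (7,9), (8,4)} (total capacity 30)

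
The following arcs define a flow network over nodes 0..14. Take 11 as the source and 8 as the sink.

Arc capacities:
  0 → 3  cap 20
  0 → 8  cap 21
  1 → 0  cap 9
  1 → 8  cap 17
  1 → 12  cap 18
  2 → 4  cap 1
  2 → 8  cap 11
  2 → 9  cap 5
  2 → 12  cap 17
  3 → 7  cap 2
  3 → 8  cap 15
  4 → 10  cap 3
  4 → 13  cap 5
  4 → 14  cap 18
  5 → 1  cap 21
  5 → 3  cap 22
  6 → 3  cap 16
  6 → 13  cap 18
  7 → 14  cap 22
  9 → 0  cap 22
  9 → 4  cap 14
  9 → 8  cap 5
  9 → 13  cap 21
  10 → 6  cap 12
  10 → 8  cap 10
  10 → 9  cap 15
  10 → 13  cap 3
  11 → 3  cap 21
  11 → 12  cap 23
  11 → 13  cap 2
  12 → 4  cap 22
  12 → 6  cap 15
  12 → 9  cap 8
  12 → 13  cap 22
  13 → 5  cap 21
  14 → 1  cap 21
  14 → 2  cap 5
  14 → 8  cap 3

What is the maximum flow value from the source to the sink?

Maximum flow value: 42

augment #1: 11→3→8 bottleneck 15, total now 15
augment #2: 11→12→9→8 bottleneck 5, total now 20
augment #3: 11→3→7→14→8 bottleneck 2, total now 22
augment #4: 11→12→4→10→8 bottleneck 3, total now 25
augment #5: 11→12→4→14→8 bottleneck 1, total now 26
augment #6: 11→12→9→0→8 bottleneck 3, total now 29
augment #7: 11→13→5→1→8 bottleneck 2, total now 31
augment #8: 11→12→4→14→1→8 bottleneck 11, total now 42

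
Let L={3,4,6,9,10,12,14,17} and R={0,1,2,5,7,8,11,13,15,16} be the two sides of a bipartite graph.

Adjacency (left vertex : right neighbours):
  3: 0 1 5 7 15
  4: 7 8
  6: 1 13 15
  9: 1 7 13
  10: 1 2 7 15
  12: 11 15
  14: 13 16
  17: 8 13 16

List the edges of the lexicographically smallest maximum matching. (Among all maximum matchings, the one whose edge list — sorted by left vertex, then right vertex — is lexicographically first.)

|M| = 8 (so the lex-smallest maximum matching has 8 edges)
process left vertices in ascending order; for each, take the smallest-labelled available neighbour that still permits 8 edges overall, or leave it unmatched if none does
lex-smallest matching: {3-0, 4-7, 6-1, 9-13, 10-2, 12-11, 14-16, 17-8}

Lex-smallest maximum matching: {(3,0), (4,7), (6,1), (9,13), (10,2), (12,11), (14,16), (17,8)}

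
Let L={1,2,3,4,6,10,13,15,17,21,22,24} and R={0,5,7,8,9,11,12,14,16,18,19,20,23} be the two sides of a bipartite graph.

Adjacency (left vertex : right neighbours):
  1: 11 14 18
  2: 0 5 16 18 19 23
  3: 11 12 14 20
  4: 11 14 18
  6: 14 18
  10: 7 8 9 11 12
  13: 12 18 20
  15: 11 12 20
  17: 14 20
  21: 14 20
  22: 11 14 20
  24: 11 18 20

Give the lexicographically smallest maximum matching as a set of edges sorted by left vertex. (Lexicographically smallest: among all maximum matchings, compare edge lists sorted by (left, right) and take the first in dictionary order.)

|M| = 7 (so the lex-smallest maximum matching has 7 edges)
process left vertices in ascending order; for each, take the smallest-labelled available neighbour that still permits 7 edges overall, or leave it unmatched if none does
lex-smallest matching: {1-11, 2-0, 3-12, 4-14, 6-18, 10-7, 13-20}

Lex-smallest maximum matching: {(1,11), (2,0), (3,12), (4,14), (6,18), (10,7), (13,20)}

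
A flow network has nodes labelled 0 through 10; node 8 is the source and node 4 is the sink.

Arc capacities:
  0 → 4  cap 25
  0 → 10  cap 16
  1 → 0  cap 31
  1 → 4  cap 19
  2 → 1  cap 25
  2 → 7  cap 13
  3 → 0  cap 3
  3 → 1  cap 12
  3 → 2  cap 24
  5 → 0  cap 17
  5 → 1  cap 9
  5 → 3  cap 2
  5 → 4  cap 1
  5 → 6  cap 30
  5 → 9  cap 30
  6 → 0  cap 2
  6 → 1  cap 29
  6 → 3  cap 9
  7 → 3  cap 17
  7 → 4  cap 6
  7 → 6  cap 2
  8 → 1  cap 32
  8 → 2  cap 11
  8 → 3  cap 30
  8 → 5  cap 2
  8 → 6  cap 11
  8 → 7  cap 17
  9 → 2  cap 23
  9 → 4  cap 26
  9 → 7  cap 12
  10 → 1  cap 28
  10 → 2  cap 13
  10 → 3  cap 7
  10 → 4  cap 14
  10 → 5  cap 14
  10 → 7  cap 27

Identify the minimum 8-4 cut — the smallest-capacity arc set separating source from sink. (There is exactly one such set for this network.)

Min-cut arcs: {(1,0), (1,4), (3,0), (6,0), (7,4), (8,5)} (total capacity 63)

augment #1: 8→1→4 push 19
augment #2: 8→5→4 push 1
augment #3: 8→7→4 push 6
augment #4: 8→1→0→4 push 13
augment #5: 8→3→0→4 push 3
augment #6: 8→5→0→4 push 1
augment #7: 8→6→0→4 push 2
augment #8: 8→2→1→0→4 push 6
augment #9: 8→2→1→0→10→4 push 5
augment #10: 8→3→1→0→10→4 push 7
max flow = 63; residual-reachable set from 8 gives S-side
cut edges (S→T): {(1,0), (1,4), (3,0), (6,0), (7,4), (8,5)} total cap 63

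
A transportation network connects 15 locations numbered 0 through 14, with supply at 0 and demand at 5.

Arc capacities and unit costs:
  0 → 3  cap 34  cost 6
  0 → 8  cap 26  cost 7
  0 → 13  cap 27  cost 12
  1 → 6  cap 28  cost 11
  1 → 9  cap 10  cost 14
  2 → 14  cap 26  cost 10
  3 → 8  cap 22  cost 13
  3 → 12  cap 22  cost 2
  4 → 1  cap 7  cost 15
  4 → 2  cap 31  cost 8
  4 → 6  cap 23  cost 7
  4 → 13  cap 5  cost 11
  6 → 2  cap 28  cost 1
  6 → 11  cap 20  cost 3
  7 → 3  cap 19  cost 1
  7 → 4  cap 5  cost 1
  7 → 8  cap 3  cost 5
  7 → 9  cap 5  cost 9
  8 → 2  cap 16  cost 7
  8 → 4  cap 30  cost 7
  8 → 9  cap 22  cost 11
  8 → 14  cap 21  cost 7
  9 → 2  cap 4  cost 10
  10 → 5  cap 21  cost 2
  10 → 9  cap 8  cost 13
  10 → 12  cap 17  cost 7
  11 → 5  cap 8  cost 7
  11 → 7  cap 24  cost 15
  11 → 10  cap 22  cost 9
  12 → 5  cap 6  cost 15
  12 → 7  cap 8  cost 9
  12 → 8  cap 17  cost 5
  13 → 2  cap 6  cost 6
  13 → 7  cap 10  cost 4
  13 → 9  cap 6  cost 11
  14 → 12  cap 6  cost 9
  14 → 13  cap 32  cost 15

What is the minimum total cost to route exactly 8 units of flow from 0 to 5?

Minimum cost for 8 units: 200

shortest-cost path #1: 0→3→12→5 push 6 @ unit cost 23 (adds 138)
shortest-cost path #2: 0→8→4→6→11→5 push 2 @ unit cost 31 (adds 62)
total cost = 200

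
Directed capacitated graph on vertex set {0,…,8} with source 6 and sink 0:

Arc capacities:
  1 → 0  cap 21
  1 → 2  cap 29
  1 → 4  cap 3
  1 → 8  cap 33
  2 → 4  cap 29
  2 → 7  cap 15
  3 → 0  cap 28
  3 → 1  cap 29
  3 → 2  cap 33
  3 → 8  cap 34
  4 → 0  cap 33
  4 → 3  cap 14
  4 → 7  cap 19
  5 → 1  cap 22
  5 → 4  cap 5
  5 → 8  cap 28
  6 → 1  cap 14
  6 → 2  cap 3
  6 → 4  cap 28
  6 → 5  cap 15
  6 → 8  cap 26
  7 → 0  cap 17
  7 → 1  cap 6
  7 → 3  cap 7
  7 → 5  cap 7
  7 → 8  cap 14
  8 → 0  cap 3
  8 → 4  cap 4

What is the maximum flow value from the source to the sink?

Maximum flow value: 67

augment #1: 6→1→0 bottleneck 14, total now 14
augment #2: 6→4→0 bottleneck 28, total now 42
augment #3: 6→8→0 bottleneck 3, total now 45
augment #4: 6→2→4→0 bottleneck 3, total now 48
augment #5: 6→5→1→0 bottleneck 7, total now 55
augment #6: 6→5→4→0 bottleneck 2, total now 57
augment #7: 6→5→4→3→0 bottleneck 3, total now 60
augment #8: 6→8→4→3→0 bottleneck 4, total now 64
augment #9: 6→5→1→2→7→0 bottleneck 3, total now 67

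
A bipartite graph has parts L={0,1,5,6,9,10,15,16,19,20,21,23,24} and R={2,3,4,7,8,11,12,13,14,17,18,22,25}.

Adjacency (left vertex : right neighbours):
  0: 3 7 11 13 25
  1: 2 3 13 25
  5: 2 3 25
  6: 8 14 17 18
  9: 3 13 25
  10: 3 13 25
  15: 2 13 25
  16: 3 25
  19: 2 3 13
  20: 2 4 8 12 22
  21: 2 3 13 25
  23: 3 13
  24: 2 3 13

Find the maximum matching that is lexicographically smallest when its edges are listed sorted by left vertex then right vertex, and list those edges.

Lex-smallest maximum matching: {(0,7), (1,2), (5,3), (6,8), (9,13), (10,25), (20,4)}

|M| = 7 (so the lex-smallest maximum matching has 7 edges)
process left vertices in ascending order; for each, take the smallest-labelled available neighbour that still permits 7 edges overall, or leave it unmatched if none does
lex-smallest matching: {0-7, 1-2, 5-3, 6-8, 9-13, 10-25, 20-4}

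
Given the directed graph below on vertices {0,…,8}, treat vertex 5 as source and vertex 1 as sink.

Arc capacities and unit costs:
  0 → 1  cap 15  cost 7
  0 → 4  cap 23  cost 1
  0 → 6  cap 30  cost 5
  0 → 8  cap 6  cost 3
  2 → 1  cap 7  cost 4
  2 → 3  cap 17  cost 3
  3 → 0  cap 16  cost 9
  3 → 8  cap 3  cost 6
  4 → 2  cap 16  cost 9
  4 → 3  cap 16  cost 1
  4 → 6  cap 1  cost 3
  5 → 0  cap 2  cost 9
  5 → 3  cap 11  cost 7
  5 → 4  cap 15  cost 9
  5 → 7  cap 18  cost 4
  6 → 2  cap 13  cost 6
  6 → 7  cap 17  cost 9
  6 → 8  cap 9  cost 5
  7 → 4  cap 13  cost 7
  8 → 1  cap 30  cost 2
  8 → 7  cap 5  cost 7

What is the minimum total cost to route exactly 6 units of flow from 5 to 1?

Minimum cost for 6 units: 92

shortest-cost path #1: 5→0→8→1 push 2 @ unit cost 14 (adds 28)
shortest-cost path #2: 5→3→8→1 push 3 @ unit cost 15 (adds 45)
shortest-cost path #3: 5→4→6→8→1 push 1 @ unit cost 19 (adds 19)
total cost = 92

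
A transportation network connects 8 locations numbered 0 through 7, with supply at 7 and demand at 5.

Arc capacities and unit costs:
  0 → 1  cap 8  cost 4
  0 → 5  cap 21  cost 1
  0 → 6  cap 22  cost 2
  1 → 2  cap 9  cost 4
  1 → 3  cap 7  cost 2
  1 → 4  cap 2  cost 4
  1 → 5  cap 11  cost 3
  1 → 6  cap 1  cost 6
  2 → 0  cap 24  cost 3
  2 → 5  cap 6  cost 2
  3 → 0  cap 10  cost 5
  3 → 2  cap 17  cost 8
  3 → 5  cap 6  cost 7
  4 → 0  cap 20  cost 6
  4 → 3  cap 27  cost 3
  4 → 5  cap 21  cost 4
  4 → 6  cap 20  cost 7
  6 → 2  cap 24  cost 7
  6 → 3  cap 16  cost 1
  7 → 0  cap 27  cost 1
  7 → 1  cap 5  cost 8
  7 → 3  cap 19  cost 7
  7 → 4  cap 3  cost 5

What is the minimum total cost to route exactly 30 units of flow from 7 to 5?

Minimum cost for 30 units: 117

shortest-cost path #1: 7→0→5 push 21 @ unit cost 2 (adds 42)
shortest-cost path #2: 7→0→1→5 push 6 @ unit cost 8 (adds 48)
shortest-cost path #3: 7→4→5 push 3 @ unit cost 9 (adds 27)
total cost = 117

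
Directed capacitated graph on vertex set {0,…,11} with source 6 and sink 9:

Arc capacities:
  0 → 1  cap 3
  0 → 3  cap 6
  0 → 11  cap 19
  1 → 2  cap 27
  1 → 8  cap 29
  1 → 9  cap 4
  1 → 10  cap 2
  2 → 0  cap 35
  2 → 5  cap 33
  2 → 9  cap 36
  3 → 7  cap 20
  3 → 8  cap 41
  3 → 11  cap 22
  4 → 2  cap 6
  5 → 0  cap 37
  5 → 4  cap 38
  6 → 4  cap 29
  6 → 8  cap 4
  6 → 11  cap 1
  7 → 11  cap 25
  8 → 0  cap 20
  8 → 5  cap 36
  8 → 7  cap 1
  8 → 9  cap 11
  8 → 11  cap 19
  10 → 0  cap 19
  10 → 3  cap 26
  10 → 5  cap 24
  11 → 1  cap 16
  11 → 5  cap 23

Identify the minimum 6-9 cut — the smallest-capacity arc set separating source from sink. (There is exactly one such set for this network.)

Min-cut arcs: {(4,2), (6,8), (6,11)} (total capacity 11)

augment #1: 6→8→9 push 4
augment #2: 6→4→2→9 push 6
augment #3: 6→11→1→9 push 1
max flow = 11; residual-reachable set from 6 gives S-side
cut edges (S→T): {(4,2), (6,8), (6,11)} total cap 11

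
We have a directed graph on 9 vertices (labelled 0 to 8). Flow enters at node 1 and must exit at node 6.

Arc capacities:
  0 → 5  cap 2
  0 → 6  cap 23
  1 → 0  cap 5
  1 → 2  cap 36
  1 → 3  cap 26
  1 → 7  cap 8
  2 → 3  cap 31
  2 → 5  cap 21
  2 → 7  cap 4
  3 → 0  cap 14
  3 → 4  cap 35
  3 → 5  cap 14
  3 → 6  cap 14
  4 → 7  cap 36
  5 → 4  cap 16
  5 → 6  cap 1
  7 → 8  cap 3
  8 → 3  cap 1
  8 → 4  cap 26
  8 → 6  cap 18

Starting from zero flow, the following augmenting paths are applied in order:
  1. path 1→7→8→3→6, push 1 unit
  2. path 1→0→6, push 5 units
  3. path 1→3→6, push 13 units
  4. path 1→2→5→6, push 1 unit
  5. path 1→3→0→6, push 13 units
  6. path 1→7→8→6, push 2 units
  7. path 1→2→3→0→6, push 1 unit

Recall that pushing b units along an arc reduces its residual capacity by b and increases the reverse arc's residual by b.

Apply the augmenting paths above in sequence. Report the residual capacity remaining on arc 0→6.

after path 1 (1→7→8→3→6, push 1): res(0,6)=23
after path 2 (1→0→6, push 5): res(0,6)=18
after path 3 (1→3→6, push 13): res(0,6)=18
after path 4 (1→2→5→6, push 1): res(0,6)=18
after path 5 (1→3→0→6, push 13): res(0,6)=5
after path 6 (1→7→8→6, push 2): res(0,6)=5
after path 7 (1→2→3→0→6, push 1): res(0,6)=4

Residual capacity of (0,6): 4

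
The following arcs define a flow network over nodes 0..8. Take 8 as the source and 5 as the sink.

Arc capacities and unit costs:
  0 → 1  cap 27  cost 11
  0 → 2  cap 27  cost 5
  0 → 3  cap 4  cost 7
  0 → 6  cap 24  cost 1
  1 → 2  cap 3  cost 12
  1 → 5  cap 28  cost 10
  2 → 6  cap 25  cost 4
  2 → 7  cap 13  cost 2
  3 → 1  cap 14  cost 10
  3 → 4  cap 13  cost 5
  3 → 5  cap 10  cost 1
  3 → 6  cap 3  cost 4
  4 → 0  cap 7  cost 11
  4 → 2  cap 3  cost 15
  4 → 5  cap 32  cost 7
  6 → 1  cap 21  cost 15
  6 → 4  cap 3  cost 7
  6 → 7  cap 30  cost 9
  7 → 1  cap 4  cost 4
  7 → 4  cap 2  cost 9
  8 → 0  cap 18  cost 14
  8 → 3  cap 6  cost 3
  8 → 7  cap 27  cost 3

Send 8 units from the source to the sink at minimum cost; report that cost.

shortest-cost path #1: 8→3→5 push 6 @ unit cost 4 (adds 24)
shortest-cost path #2: 8→7→1→5 push 2 @ unit cost 17 (adds 34)
total cost = 58

Minimum cost for 8 units: 58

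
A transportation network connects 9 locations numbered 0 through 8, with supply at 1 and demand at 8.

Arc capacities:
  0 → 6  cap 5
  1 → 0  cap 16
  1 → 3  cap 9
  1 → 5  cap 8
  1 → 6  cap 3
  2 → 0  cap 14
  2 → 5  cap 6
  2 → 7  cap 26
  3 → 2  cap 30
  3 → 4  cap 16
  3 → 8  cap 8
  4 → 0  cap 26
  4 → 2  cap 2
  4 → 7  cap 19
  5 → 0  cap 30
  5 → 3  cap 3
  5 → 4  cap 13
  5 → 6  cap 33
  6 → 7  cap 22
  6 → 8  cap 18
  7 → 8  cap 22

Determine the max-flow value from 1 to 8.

augment #1: 1→3→8 bottleneck 8, total now 8
augment #2: 1→6→8 bottleneck 3, total now 11
augment #3: 1→0→6→8 bottleneck 5, total now 16
augment #4: 1→5→6→8 bottleneck 8, total now 24
augment #5: 1→3→2→7→8 bottleneck 1, total now 25

Maximum flow value: 25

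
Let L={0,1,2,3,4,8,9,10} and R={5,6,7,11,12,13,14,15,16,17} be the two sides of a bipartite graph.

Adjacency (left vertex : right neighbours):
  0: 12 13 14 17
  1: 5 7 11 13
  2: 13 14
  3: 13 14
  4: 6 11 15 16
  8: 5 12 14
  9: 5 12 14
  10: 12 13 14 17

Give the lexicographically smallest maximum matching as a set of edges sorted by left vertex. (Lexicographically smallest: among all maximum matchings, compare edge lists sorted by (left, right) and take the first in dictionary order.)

Lex-smallest maximum matching: {(0,12), (1,7), (2,13), (3,14), (4,6), (8,5), (10,17)}

|M| = 7 (so the lex-smallest maximum matching has 7 edges)
process left vertices in ascending order; for each, take the smallest-labelled available neighbour that still permits 7 edges overall, or leave it unmatched if none does
lex-smallest matching: {0-12, 1-7, 2-13, 3-14, 4-6, 8-5, 10-17}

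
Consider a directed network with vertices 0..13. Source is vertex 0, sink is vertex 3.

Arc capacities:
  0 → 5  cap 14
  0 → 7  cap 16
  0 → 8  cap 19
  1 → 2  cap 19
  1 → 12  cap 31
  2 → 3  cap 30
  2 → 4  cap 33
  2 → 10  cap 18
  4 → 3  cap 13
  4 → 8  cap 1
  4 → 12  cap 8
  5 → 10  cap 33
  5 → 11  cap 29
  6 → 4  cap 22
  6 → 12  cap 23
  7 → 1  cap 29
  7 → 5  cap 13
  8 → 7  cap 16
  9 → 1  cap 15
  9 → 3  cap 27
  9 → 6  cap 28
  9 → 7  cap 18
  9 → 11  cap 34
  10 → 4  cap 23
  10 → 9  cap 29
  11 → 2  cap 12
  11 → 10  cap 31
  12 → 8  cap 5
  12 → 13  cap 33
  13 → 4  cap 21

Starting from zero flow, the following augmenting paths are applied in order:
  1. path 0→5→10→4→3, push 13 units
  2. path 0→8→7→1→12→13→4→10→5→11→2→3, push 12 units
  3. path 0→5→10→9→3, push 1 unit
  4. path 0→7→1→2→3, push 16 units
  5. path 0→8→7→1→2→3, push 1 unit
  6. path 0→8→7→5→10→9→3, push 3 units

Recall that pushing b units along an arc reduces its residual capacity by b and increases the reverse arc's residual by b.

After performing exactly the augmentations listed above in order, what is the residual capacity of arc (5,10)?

Residual capacity of (5,10): 28

after path 1 (0→5→10→4→3, push 13): res(5,10)=20
after path 2 (0→8→7→1→12→13→4→10→5→11→2→3, push 12): res(5,10)=32
after path 3 (0→5→10→9→3, push 1): res(5,10)=31
after path 4 (0→7→1→2→3, push 16): res(5,10)=31
after path 5 (0→8→7→1→2→3, push 1): res(5,10)=31
after path 6 (0→8→7→5→10→9→3, push 3): res(5,10)=28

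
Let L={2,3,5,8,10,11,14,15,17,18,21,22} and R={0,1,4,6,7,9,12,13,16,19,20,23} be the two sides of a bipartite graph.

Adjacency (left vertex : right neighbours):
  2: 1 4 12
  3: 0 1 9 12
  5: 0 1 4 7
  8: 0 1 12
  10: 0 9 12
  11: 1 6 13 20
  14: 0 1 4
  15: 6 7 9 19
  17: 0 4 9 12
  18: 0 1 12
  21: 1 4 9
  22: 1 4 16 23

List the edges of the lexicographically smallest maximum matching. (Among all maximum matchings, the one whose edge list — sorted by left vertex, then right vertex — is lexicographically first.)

|M| = 9 (so the lex-smallest maximum matching has 9 edges)
process left vertices in ascending order; for each, take the smallest-labelled available neighbour that still permits 9 edges overall, or leave it unmatched if none does
lex-smallest matching: {2-1, 3-0, 5-7, 8-12, 10-9, 11-6, 14-4, 15-19, 22-16}

Lex-smallest maximum matching: {(2,1), (3,0), (5,7), (8,12), (10,9), (11,6), (14,4), (15,19), (22,16)}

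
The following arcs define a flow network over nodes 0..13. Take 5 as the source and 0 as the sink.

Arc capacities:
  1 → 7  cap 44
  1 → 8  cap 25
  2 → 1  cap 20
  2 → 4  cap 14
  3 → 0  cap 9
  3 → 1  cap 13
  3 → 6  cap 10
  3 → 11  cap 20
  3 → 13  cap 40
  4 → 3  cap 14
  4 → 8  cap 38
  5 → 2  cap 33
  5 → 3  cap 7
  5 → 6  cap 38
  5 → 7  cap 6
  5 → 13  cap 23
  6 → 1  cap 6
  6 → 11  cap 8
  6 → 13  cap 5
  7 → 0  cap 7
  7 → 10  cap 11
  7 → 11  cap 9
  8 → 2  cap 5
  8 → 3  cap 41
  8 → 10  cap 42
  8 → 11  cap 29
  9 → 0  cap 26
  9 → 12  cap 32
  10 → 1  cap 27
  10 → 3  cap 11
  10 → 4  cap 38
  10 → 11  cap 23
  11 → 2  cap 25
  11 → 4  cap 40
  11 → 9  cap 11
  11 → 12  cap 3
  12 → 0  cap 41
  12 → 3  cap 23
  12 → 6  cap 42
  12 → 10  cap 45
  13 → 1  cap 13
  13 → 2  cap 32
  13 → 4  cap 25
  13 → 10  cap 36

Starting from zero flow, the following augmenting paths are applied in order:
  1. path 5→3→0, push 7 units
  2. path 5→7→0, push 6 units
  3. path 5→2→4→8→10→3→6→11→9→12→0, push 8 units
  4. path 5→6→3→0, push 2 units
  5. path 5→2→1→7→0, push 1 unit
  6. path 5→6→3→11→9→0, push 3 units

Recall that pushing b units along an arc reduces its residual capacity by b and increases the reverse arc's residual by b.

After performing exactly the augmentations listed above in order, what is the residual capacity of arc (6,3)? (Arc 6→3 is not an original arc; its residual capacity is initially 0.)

after path 1 (5→3→0, push 7): res(6,3)=0
after path 2 (5→7→0, push 6): res(6,3)=0
after path 3 (5→2→4→8→10→3→6→11→9→12→0, push 8): res(6,3)=8
after path 4 (5→6→3→0, push 2): res(6,3)=6
after path 5 (5→2→1→7→0, push 1): res(6,3)=6
after path 6 (5→6→3→11→9→0, push 3): res(6,3)=3

Residual capacity of (6,3): 3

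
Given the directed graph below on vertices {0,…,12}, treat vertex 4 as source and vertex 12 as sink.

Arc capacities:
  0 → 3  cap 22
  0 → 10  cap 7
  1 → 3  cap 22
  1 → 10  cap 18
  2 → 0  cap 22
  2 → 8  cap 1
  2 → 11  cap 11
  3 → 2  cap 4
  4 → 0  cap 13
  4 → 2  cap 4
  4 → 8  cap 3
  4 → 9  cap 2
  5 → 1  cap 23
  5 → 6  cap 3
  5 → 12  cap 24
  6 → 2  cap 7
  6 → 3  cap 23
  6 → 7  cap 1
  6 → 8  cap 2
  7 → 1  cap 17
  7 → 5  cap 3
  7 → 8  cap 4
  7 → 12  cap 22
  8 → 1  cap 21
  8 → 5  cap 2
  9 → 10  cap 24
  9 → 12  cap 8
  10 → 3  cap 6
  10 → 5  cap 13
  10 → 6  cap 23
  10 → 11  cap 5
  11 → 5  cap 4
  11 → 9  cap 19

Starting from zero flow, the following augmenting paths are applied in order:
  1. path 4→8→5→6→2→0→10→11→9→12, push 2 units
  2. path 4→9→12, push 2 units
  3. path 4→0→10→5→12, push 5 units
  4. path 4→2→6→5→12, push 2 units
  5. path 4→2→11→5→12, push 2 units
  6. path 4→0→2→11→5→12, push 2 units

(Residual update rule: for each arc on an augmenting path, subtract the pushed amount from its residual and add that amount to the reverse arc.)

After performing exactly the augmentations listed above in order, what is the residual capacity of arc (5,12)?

Residual capacity of (5,12): 13

after path 1 (4→8→5→6→2→0→10→11→9→12, push 2): res(5,12)=24
after path 2 (4→9→12, push 2): res(5,12)=24
after path 3 (4→0→10→5→12, push 5): res(5,12)=19
after path 4 (4→2→6→5→12, push 2): res(5,12)=17
after path 5 (4→2→11→5→12, push 2): res(5,12)=15
after path 6 (4→0→2→11→5→12, push 2): res(5,12)=13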